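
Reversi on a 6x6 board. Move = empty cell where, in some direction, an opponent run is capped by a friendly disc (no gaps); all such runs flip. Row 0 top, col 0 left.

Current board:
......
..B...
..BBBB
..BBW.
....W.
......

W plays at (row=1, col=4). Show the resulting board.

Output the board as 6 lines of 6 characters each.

Answer: ......
..B.W.
..BBWB
..BBW.
....W.
......

Derivation:
Place W at (1,4); scan 8 dirs for brackets.
Dir NW: first cell '.' (not opp) -> no flip
Dir N: first cell '.' (not opp) -> no flip
Dir NE: first cell '.' (not opp) -> no flip
Dir W: first cell '.' (not opp) -> no flip
Dir E: first cell '.' (not opp) -> no flip
Dir SW: opp run (2,3) (3,2), next='.' -> no flip
Dir S: opp run (2,4) capped by W -> flip
Dir SE: opp run (2,5), next=edge -> no flip
All flips: (2,4)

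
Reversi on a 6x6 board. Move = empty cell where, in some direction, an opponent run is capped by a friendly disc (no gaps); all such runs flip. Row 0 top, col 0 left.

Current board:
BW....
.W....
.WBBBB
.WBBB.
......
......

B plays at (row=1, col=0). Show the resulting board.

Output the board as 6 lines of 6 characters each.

Place B at (1,0); scan 8 dirs for brackets.
Dir NW: edge -> no flip
Dir N: first cell 'B' (not opp) -> no flip
Dir NE: opp run (0,1), next=edge -> no flip
Dir W: edge -> no flip
Dir E: opp run (1,1), next='.' -> no flip
Dir SW: edge -> no flip
Dir S: first cell '.' (not opp) -> no flip
Dir SE: opp run (2,1) capped by B -> flip
All flips: (2,1)

Answer: BW....
BW....
.BBBBB
.WBBB.
......
......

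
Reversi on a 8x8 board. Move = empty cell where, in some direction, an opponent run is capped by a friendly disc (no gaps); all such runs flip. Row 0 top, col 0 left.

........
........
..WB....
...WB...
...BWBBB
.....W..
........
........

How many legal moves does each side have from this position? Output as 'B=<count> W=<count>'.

-- B to move --
(1,1): no bracket -> illegal
(1,2): no bracket -> illegal
(1,3): no bracket -> illegal
(2,1): flips 1 -> legal
(2,4): no bracket -> illegal
(3,1): no bracket -> illegal
(3,2): flips 1 -> legal
(3,5): no bracket -> illegal
(4,2): no bracket -> illegal
(5,3): no bracket -> illegal
(5,4): flips 1 -> legal
(5,6): no bracket -> illegal
(6,4): flips 1 -> legal
(6,5): flips 1 -> legal
(6,6): no bracket -> illegal
B mobility = 5
-- W to move --
(1,2): no bracket -> illegal
(1,3): flips 1 -> legal
(1,4): no bracket -> illegal
(2,4): flips 2 -> legal
(2,5): no bracket -> illegal
(3,2): no bracket -> illegal
(3,5): flips 2 -> legal
(3,6): no bracket -> illegal
(3,7): flips 1 -> legal
(4,2): flips 1 -> legal
(5,2): no bracket -> illegal
(5,3): flips 1 -> legal
(5,4): no bracket -> illegal
(5,6): no bracket -> illegal
(5,7): no bracket -> illegal
W mobility = 6

Answer: B=5 W=6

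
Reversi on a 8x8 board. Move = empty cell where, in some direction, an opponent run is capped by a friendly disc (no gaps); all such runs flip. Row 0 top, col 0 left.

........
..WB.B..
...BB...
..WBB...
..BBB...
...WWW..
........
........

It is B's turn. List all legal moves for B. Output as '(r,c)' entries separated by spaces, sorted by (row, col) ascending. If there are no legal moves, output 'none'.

Answer: (0,1) (1,1) (2,1) (2,2) (3,1) (4,1) (6,2) (6,3) (6,4) (6,5) (6,6)

Derivation:
(0,1): flips 1 -> legal
(0,2): no bracket -> illegal
(0,3): no bracket -> illegal
(1,1): flips 1 -> legal
(2,1): flips 1 -> legal
(2,2): flips 1 -> legal
(3,1): flips 1 -> legal
(4,1): flips 1 -> legal
(4,5): no bracket -> illegal
(4,6): no bracket -> illegal
(5,2): no bracket -> illegal
(5,6): no bracket -> illegal
(6,2): flips 1 -> legal
(6,3): flips 1 -> legal
(6,4): flips 2 -> legal
(6,5): flips 1 -> legal
(6,6): flips 1 -> legal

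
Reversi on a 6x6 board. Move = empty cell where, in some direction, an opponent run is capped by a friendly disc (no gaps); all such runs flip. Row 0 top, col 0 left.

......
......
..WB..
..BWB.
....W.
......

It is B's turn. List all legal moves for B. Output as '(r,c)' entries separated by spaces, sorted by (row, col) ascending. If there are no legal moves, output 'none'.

Answer: (1,2) (2,1) (4,3) (5,4)

Derivation:
(1,1): no bracket -> illegal
(1,2): flips 1 -> legal
(1,3): no bracket -> illegal
(2,1): flips 1 -> legal
(2,4): no bracket -> illegal
(3,1): no bracket -> illegal
(3,5): no bracket -> illegal
(4,2): no bracket -> illegal
(4,3): flips 1 -> legal
(4,5): no bracket -> illegal
(5,3): no bracket -> illegal
(5,4): flips 1 -> legal
(5,5): no bracket -> illegal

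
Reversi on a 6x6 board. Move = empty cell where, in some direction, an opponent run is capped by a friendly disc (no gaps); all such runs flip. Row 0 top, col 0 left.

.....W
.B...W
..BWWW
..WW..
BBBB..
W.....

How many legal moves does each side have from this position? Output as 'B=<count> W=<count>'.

-- B to move --
(0,4): no bracket -> illegal
(1,2): no bracket -> illegal
(1,3): flips 2 -> legal
(1,4): flips 2 -> legal
(2,1): flips 1 -> legal
(3,1): no bracket -> illegal
(3,4): no bracket -> illegal
(3,5): no bracket -> illegal
(4,4): flips 1 -> legal
(5,1): no bracket -> illegal
B mobility = 4
-- W to move --
(0,0): flips 2 -> legal
(0,1): no bracket -> illegal
(0,2): no bracket -> illegal
(1,0): no bracket -> illegal
(1,2): flips 1 -> legal
(1,3): no bracket -> illegal
(2,0): no bracket -> illegal
(2,1): flips 1 -> legal
(3,0): flips 1 -> legal
(3,1): no bracket -> illegal
(3,4): no bracket -> illegal
(4,4): no bracket -> illegal
(5,1): flips 1 -> legal
(5,2): flips 1 -> legal
(5,3): flips 1 -> legal
(5,4): flips 1 -> legal
W mobility = 8

Answer: B=4 W=8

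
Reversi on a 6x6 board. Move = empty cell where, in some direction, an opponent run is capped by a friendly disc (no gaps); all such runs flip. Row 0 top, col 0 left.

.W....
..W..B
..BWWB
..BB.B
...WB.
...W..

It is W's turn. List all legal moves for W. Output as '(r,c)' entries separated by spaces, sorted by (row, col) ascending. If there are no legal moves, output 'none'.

(0,4): no bracket -> illegal
(0,5): no bracket -> illegal
(1,1): no bracket -> illegal
(1,3): no bracket -> illegal
(1,4): no bracket -> illegal
(2,1): flips 2 -> legal
(3,1): no bracket -> illegal
(3,4): no bracket -> illegal
(4,1): flips 1 -> legal
(4,2): flips 3 -> legal
(4,5): flips 1 -> legal
(5,4): no bracket -> illegal
(5,5): no bracket -> illegal

Answer: (2,1) (4,1) (4,2) (4,5)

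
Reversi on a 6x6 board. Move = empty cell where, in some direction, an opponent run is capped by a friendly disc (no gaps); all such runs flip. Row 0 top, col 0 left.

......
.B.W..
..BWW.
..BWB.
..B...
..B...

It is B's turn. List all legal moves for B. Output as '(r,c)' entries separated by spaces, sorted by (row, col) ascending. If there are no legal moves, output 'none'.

Answer: (0,4) (1,2) (1,4) (1,5) (2,5) (4,4)

Derivation:
(0,2): no bracket -> illegal
(0,3): no bracket -> illegal
(0,4): flips 1 -> legal
(1,2): flips 1 -> legal
(1,4): flips 2 -> legal
(1,5): flips 2 -> legal
(2,5): flips 2 -> legal
(3,5): no bracket -> illegal
(4,3): no bracket -> illegal
(4,4): flips 1 -> legal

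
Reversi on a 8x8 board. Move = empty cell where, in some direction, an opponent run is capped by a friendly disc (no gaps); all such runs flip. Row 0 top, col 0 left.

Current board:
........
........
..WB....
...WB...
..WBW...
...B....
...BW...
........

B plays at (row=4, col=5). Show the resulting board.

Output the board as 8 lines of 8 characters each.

Place B at (4,5); scan 8 dirs for brackets.
Dir NW: first cell 'B' (not opp) -> no flip
Dir N: first cell '.' (not opp) -> no flip
Dir NE: first cell '.' (not opp) -> no flip
Dir W: opp run (4,4) capped by B -> flip
Dir E: first cell '.' (not opp) -> no flip
Dir SW: first cell '.' (not opp) -> no flip
Dir S: first cell '.' (not opp) -> no flip
Dir SE: first cell '.' (not opp) -> no flip
All flips: (4,4)

Answer: ........
........
..WB....
...WB...
..WBBB..
...B....
...BW...
........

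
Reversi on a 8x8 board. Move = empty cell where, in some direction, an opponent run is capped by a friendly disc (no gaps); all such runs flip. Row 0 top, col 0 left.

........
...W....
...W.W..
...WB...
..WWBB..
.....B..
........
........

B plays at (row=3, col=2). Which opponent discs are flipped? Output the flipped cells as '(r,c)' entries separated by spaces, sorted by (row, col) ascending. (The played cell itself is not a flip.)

Answer: (3,3)

Derivation:
Dir NW: first cell '.' (not opp) -> no flip
Dir N: first cell '.' (not opp) -> no flip
Dir NE: opp run (2,3), next='.' -> no flip
Dir W: first cell '.' (not opp) -> no flip
Dir E: opp run (3,3) capped by B -> flip
Dir SW: first cell '.' (not opp) -> no flip
Dir S: opp run (4,2), next='.' -> no flip
Dir SE: opp run (4,3), next='.' -> no flip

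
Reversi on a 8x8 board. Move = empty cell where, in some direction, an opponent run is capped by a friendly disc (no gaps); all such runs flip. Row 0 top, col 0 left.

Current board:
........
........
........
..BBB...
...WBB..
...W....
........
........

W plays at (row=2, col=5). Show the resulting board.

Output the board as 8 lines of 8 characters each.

Place W at (2,5); scan 8 dirs for brackets.
Dir NW: first cell '.' (not opp) -> no flip
Dir N: first cell '.' (not opp) -> no flip
Dir NE: first cell '.' (not opp) -> no flip
Dir W: first cell '.' (not opp) -> no flip
Dir E: first cell '.' (not opp) -> no flip
Dir SW: opp run (3,4) capped by W -> flip
Dir S: first cell '.' (not opp) -> no flip
Dir SE: first cell '.' (not opp) -> no flip
All flips: (3,4)

Answer: ........
........
.....W..
..BBW...
...WBB..
...W....
........
........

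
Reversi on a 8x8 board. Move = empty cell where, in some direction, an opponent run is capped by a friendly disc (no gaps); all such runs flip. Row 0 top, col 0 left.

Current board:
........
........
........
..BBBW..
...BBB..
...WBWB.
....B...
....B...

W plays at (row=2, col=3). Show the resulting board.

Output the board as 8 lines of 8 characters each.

Answer: ........
........
...W....
..BWBW..
...WBB..
...WBWB.
....B...
....B...

Derivation:
Place W at (2,3); scan 8 dirs for brackets.
Dir NW: first cell '.' (not opp) -> no flip
Dir N: first cell '.' (not opp) -> no flip
Dir NE: first cell '.' (not opp) -> no flip
Dir W: first cell '.' (not opp) -> no flip
Dir E: first cell '.' (not opp) -> no flip
Dir SW: opp run (3,2), next='.' -> no flip
Dir S: opp run (3,3) (4,3) capped by W -> flip
Dir SE: opp run (3,4) (4,5) (5,6), next='.' -> no flip
All flips: (3,3) (4,3)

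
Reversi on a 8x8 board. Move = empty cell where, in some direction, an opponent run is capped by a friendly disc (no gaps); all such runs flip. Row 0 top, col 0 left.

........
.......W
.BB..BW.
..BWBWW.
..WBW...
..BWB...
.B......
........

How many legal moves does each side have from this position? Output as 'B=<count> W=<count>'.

Answer: B=8 W=10

Derivation:
-- B to move --
(0,6): no bracket -> illegal
(0,7): no bracket -> illegal
(1,5): no bracket -> illegal
(1,6): no bracket -> illegal
(2,3): flips 1 -> legal
(2,4): no bracket -> illegal
(2,7): flips 1 -> legal
(3,1): no bracket -> illegal
(3,7): flips 2 -> legal
(4,1): flips 1 -> legal
(4,5): flips 2 -> legal
(4,6): no bracket -> illegal
(4,7): flips 1 -> legal
(5,1): no bracket -> illegal
(5,5): flips 2 -> legal
(6,2): no bracket -> illegal
(6,3): flips 1 -> legal
(6,4): no bracket -> illegal
B mobility = 8
-- W to move --
(1,0): no bracket -> illegal
(1,1): flips 1 -> legal
(1,2): flips 2 -> legal
(1,3): no bracket -> illegal
(1,4): flips 1 -> legal
(1,5): flips 1 -> legal
(1,6): no bracket -> illegal
(2,0): no bracket -> illegal
(2,3): no bracket -> illegal
(2,4): flips 2 -> legal
(3,0): no bracket -> illegal
(3,1): flips 1 -> legal
(4,1): no bracket -> illegal
(4,5): no bracket -> illegal
(5,0): no bracket -> illegal
(5,1): flips 1 -> legal
(5,5): flips 1 -> legal
(6,0): no bracket -> illegal
(6,2): flips 1 -> legal
(6,3): no bracket -> illegal
(6,4): flips 1 -> legal
(6,5): no bracket -> illegal
(7,0): no bracket -> illegal
(7,1): no bracket -> illegal
(7,2): no bracket -> illegal
W mobility = 10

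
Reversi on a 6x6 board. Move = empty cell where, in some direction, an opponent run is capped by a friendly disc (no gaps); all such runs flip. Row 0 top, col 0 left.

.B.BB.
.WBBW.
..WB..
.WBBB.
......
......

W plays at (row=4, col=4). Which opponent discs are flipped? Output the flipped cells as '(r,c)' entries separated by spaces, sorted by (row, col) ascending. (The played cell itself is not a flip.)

Answer: (3,3)

Derivation:
Dir NW: opp run (3,3) capped by W -> flip
Dir N: opp run (3,4), next='.' -> no flip
Dir NE: first cell '.' (not opp) -> no flip
Dir W: first cell '.' (not opp) -> no flip
Dir E: first cell '.' (not opp) -> no flip
Dir SW: first cell '.' (not opp) -> no flip
Dir S: first cell '.' (not opp) -> no flip
Dir SE: first cell '.' (not opp) -> no flip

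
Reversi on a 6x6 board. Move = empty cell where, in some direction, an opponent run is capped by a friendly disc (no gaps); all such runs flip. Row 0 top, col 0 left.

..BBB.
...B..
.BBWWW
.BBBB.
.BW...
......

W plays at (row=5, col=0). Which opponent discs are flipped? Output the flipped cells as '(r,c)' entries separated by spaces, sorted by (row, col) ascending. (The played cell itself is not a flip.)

Dir NW: edge -> no flip
Dir N: first cell '.' (not opp) -> no flip
Dir NE: opp run (4,1) (3,2) capped by W -> flip
Dir W: edge -> no flip
Dir E: first cell '.' (not opp) -> no flip
Dir SW: edge -> no flip
Dir S: edge -> no flip
Dir SE: edge -> no flip

Answer: (3,2) (4,1)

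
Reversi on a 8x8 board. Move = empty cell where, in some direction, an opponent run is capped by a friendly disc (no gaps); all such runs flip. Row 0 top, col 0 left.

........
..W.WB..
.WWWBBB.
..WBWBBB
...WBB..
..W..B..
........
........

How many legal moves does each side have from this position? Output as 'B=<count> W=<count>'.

Answer: B=10 W=7

Derivation:
-- B to move --
(0,1): flips 3 -> legal
(0,2): no bracket -> illegal
(0,3): flips 1 -> legal
(0,4): flips 1 -> legal
(0,5): no bracket -> illegal
(1,0): no bracket -> illegal
(1,1): flips 1 -> legal
(1,3): flips 2 -> legal
(2,0): flips 3 -> legal
(3,0): no bracket -> illegal
(3,1): flips 1 -> legal
(4,1): no bracket -> illegal
(4,2): flips 1 -> legal
(5,1): no bracket -> illegal
(5,3): flips 1 -> legal
(5,4): no bracket -> illegal
(6,1): flips 3 -> legal
(6,2): no bracket -> illegal
(6,3): no bracket -> illegal
B mobility = 10
-- W to move --
(0,4): no bracket -> illegal
(0,5): no bracket -> illegal
(0,6): no bracket -> illegal
(1,3): no bracket -> illegal
(1,6): flips 2 -> legal
(1,7): no bracket -> illegal
(2,7): flips 3 -> legal
(4,2): no bracket -> illegal
(4,6): flips 2 -> legal
(4,7): flips 2 -> legal
(5,3): no bracket -> illegal
(5,4): flips 1 -> legal
(5,6): flips 1 -> legal
(6,4): no bracket -> illegal
(6,5): no bracket -> illegal
(6,6): flips 3 -> legal
W mobility = 7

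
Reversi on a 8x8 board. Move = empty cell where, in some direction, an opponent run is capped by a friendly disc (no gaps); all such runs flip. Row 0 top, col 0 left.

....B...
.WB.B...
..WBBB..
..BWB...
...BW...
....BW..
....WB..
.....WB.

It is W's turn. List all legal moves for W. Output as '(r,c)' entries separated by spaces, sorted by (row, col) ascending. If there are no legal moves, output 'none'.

(0,1): no bracket -> illegal
(0,2): flips 1 -> legal
(0,3): no bracket -> illegal
(0,5): no bracket -> illegal
(1,3): flips 2 -> legal
(1,5): flips 1 -> legal
(1,6): no bracket -> illegal
(2,1): no bracket -> illegal
(2,6): flips 3 -> legal
(3,1): flips 1 -> legal
(3,5): flips 1 -> legal
(3,6): no bracket -> illegal
(4,1): no bracket -> illegal
(4,2): flips 2 -> legal
(4,5): no bracket -> illegal
(5,2): no bracket -> illegal
(5,3): flips 2 -> legal
(5,6): no bracket -> illegal
(6,3): no bracket -> illegal
(6,6): flips 1 -> legal
(6,7): no bracket -> illegal
(7,4): no bracket -> illegal
(7,7): flips 1 -> legal

Answer: (0,2) (1,3) (1,5) (2,6) (3,1) (3,5) (4,2) (5,3) (6,6) (7,7)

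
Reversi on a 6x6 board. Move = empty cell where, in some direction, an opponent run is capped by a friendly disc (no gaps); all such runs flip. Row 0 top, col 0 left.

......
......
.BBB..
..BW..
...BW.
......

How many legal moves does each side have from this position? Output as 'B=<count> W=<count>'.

Answer: B=3 W=5

Derivation:
-- B to move --
(2,4): no bracket -> illegal
(3,4): flips 1 -> legal
(3,5): no bracket -> illegal
(4,2): no bracket -> illegal
(4,5): flips 1 -> legal
(5,3): no bracket -> illegal
(5,4): no bracket -> illegal
(5,5): flips 2 -> legal
B mobility = 3
-- W to move --
(1,0): no bracket -> illegal
(1,1): flips 1 -> legal
(1,2): no bracket -> illegal
(1,3): flips 1 -> legal
(1,4): no bracket -> illegal
(2,0): no bracket -> illegal
(2,4): no bracket -> illegal
(3,0): no bracket -> illegal
(3,1): flips 1 -> legal
(3,4): no bracket -> illegal
(4,1): no bracket -> illegal
(4,2): flips 1 -> legal
(5,2): no bracket -> illegal
(5,3): flips 1 -> legal
(5,4): no bracket -> illegal
W mobility = 5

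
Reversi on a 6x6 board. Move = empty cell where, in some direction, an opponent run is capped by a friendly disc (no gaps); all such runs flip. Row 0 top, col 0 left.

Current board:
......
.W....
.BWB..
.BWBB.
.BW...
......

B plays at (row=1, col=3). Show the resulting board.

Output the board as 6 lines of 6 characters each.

Place B at (1,3); scan 8 dirs for brackets.
Dir NW: first cell '.' (not opp) -> no flip
Dir N: first cell '.' (not opp) -> no flip
Dir NE: first cell '.' (not opp) -> no flip
Dir W: first cell '.' (not opp) -> no flip
Dir E: first cell '.' (not opp) -> no flip
Dir SW: opp run (2,2) capped by B -> flip
Dir S: first cell 'B' (not opp) -> no flip
Dir SE: first cell '.' (not opp) -> no flip
All flips: (2,2)

Answer: ......
.W.B..
.BBB..
.BWBB.
.BW...
......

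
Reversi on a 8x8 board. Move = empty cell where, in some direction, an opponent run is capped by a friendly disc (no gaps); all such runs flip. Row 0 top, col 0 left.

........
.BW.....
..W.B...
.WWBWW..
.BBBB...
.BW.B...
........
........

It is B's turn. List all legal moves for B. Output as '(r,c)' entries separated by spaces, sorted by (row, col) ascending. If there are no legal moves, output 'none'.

(0,1): no bracket -> illegal
(0,2): flips 3 -> legal
(0,3): no bracket -> illegal
(1,3): flips 1 -> legal
(2,0): flips 1 -> legal
(2,1): flips 2 -> legal
(2,3): flips 1 -> legal
(2,5): flips 1 -> legal
(2,6): flips 1 -> legal
(3,0): flips 2 -> legal
(3,6): flips 2 -> legal
(4,0): no bracket -> illegal
(4,5): no bracket -> illegal
(4,6): flips 1 -> legal
(5,3): flips 1 -> legal
(6,1): flips 1 -> legal
(6,2): flips 1 -> legal
(6,3): flips 1 -> legal

Answer: (0,2) (1,3) (2,0) (2,1) (2,3) (2,5) (2,6) (3,0) (3,6) (4,6) (5,3) (6,1) (6,2) (6,3)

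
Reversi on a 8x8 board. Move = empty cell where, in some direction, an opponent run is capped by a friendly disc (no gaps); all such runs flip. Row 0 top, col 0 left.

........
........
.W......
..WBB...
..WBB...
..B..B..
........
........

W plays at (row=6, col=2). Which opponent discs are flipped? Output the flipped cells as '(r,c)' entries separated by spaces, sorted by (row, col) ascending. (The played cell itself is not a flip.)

Dir NW: first cell '.' (not opp) -> no flip
Dir N: opp run (5,2) capped by W -> flip
Dir NE: first cell '.' (not opp) -> no flip
Dir W: first cell '.' (not opp) -> no flip
Dir E: first cell '.' (not opp) -> no flip
Dir SW: first cell '.' (not opp) -> no flip
Dir S: first cell '.' (not opp) -> no flip
Dir SE: first cell '.' (not opp) -> no flip

Answer: (5,2)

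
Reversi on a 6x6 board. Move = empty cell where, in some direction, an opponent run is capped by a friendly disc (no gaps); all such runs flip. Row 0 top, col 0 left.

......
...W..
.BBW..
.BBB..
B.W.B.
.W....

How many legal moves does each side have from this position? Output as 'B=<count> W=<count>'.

-- B to move --
(0,2): no bracket -> illegal
(0,3): flips 2 -> legal
(0,4): flips 1 -> legal
(1,2): no bracket -> illegal
(1,4): flips 1 -> legal
(2,4): flips 1 -> legal
(3,4): no bracket -> illegal
(4,1): no bracket -> illegal
(4,3): no bracket -> illegal
(5,0): no bracket -> illegal
(5,2): flips 1 -> legal
(5,3): flips 1 -> legal
B mobility = 6
-- W to move --
(1,0): no bracket -> illegal
(1,1): no bracket -> illegal
(1,2): flips 2 -> legal
(2,0): flips 3 -> legal
(2,4): flips 1 -> legal
(3,0): no bracket -> illegal
(3,4): no bracket -> illegal
(3,5): no bracket -> illegal
(4,1): flips 1 -> legal
(4,3): flips 1 -> legal
(4,5): no bracket -> illegal
(5,0): no bracket -> illegal
(5,3): no bracket -> illegal
(5,4): no bracket -> illegal
(5,5): no bracket -> illegal
W mobility = 5

Answer: B=6 W=5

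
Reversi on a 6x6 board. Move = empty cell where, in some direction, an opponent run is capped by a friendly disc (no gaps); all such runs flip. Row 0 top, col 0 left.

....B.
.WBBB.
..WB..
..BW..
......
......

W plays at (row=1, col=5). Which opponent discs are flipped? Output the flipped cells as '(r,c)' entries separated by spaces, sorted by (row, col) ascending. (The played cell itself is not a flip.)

Dir NW: opp run (0,4), next=edge -> no flip
Dir N: first cell '.' (not opp) -> no flip
Dir NE: edge -> no flip
Dir W: opp run (1,4) (1,3) (1,2) capped by W -> flip
Dir E: edge -> no flip
Dir SW: first cell '.' (not opp) -> no flip
Dir S: first cell '.' (not opp) -> no flip
Dir SE: edge -> no flip

Answer: (1,2) (1,3) (1,4)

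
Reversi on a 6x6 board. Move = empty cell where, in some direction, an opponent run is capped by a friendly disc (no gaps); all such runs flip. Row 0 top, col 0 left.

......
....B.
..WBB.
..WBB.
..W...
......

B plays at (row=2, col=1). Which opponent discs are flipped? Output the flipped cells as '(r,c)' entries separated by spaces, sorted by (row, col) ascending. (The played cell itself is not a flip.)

Answer: (2,2)

Derivation:
Dir NW: first cell '.' (not opp) -> no flip
Dir N: first cell '.' (not opp) -> no flip
Dir NE: first cell '.' (not opp) -> no flip
Dir W: first cell '.' (not opp) -> no flip
Dir E: opp run (2,2) capped by B -> flip
Dir SW: first cell '.' (not opp) -> no flip
Dir S: first cell '.' (not opp) -> no flip
Dir SE: opp run (3,2), next='.' -> no flip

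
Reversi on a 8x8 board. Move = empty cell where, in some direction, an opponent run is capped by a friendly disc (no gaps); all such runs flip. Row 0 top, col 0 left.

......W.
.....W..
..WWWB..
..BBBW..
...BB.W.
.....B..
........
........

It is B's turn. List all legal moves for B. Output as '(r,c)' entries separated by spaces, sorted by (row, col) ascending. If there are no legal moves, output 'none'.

Answer: (0,5) (1,1) (1,2) (1,3) (1,4) (2,1) (2,6) (3,6) (3,7) (4,5)

Derivation:
(0,4): no bracket -> illegal
(0,5): flips 1 -> legal
(0,7): no bracket -> illegal
(1,1): flips 1 -> legal
(1,2): flips 2 -> legal
(1,3): flips 1 -> legal
(1,4): flips 2 -> legal
(1,6): no bracket -> illegal
(1,7): no bracket -> illegal
(2,1): flips 3 -> legal
(2,6): flips 1 -> legal
(3,1): no bracket -> illegal
(3,6): flips 1 -> legal
(3,7): flips 1 -> legal
(4,5): flips 1 -> legal
(4,7): no bracket -> illegal
(5,6): no bracket -> illegal
(5,7): no bracket -> illegal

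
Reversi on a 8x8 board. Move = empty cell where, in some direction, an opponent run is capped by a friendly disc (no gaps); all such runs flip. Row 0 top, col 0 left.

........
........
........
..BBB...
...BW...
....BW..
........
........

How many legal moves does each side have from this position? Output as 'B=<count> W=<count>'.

Answer: B=3 W=5

Derivation:
-- B to move --
(3,5): no bracket -> illegal
(4,5): flips 1 -> legal
(4,6): no bracket -> illegal
(5,3): no bracket -> illegal
(5,6): flips 1 -> legal
(6,4): no bracket -> illegal
(6,5): no bracket -> illegal
(6,6): flips 2 -> legal
B mobility = 3
-- W to move --
(2,1): no bracket -> illegal
(2,2): flips 1 -> legal
(2,3): no bracket -> illegal
(2,4): flips 1 -> legal
(2,5): no bracket -> illegal
(3,1): no bracket -> illegal
(3,5): no bracket -> illegal
(4,1): no bracket -> illegal
(4,2): flips 1 -> legal
(4,5): no bracket -> illegal
(5,2): no bracket -> illegal
(5,3): flips 1 -> legal
(6,3): no bracket -> illegal
(6,4): flips 1 -> legal
(6,5): no bracket -> illegal
W mobility = 5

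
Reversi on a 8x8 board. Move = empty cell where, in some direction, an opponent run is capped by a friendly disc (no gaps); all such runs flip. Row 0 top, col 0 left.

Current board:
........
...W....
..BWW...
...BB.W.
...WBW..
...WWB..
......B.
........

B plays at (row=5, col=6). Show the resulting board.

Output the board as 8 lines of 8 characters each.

Answer: ........
...W....
..BWW...
...BB.W.
...WBB..
...WWBB.
......B.
........

Derivation:
Place B at (5,6); scan 8 dirs for brackets.
Dir NW: opp run (4,5) capped by B -> flip
Dir N: first cell '.' (not opp) -> no flip
Dir NE: first cell '.' (not opp) -> no flip
Dir W: first cell 'B' (not opp) -> no flip
Dir E: first cell '.' (not opp) -> no flip
Dir SW: first cell '.' (not opp) -> no flip
Dir S: first cell 'B' (not opp) -> no flip
Dir SE: first cell '.' (not opp) -> no flip
All flips: (4,5)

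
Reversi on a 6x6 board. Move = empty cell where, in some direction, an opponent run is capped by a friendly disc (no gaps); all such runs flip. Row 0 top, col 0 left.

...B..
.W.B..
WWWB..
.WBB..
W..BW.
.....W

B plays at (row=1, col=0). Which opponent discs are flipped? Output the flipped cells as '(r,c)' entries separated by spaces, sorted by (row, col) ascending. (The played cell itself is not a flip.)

Answer: (2,1)

Derivation:
Dir NW: edge -> no flip
Dir N: first cell '.' (not opp) -> no flip
Dir NE: first cell '.' (not opp) -> no flip
Dir W: edge -> no flip
Dir E: opp run (1,1), next='.' -> no flip
Dir SW: edge -> no flip
Dir S: opp run (2,0), next='.' -> no flip
Dir SE: opp run (2,1) capped by B -> flip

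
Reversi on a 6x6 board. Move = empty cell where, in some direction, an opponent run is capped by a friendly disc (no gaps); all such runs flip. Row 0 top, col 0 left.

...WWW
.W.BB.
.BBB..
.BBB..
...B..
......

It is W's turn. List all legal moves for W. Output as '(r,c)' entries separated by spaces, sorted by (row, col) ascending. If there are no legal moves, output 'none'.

Answer: (2,4) (2,5) (4,0) (4,1) (4,4) (5,3)

Derivation:
(0,2): no bracket -> illegal
(1,0): no bracket -> illegal
(1,2): no bracket -> illegal
(1,5): no bracket -> illegal
(2,0): no bracket -> illegal
(2,4): flips 1 -> legal
(2,5): flips 1 -> legal
(3,0): no bracket -> illegal
(3,4): no bracket -> illegal
(4,0): flips 3 -> legal
(4,1): flips 5 -> legal
(4,2): no bracket -> illegal
(4,4): flips 2 -> legal
(5,2): no bracket -> illegal
(5,3): flips 4 -> legal
(5,4): no bracket -> illegal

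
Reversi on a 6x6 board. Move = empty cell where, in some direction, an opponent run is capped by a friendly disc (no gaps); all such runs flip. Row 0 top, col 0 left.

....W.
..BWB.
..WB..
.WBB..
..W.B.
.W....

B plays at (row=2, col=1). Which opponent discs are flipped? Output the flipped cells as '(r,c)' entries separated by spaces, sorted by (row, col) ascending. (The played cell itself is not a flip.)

Dir NW: first cell '.' (not opp) -> no flip
Dir N: first cell '.' (not opp) -> no flip
Dir NE: first cell 'B' (not opp) -> no flip
Dir W: first cell '.' (not opp) -> no flip
Dir E: opp run (2,2) capped by B -> flip
Dir SW: first cell '.' (not opp) -> no flip
Dir S: opp run (3,1), next='.' -> no flip
Dir SE: first cell 'B' (not opp) -> no flip

Answer: (2,2)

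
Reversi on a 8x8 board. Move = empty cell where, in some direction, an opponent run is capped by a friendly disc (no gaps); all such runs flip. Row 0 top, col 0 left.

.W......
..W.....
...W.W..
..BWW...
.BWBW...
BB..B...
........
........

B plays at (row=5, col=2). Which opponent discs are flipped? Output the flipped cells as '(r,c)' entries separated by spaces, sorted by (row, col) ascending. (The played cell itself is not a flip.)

Dir NW: first cell 'B' (not opp) -> no flip
Dir N: opp run (4,2) capped by B -> flip
Dir NE: first cell 'B' (not opp) -> no flip
Dir W: first cell 'B' (not opp) -> no flip
Dir E: first cell '.' (not opp) -> no flip
Dir SW: first cell '.' (not opp) -> no flip
Dir S: first cell '.' (not opp) -> no flip
Dir SE: first cell '.' (not opp) -> no flip

Answer: (4,2)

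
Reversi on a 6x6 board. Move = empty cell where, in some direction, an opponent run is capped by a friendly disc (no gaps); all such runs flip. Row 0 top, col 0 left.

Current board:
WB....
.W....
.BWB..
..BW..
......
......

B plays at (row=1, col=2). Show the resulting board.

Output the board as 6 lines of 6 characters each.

Place B at (1,2); scan 8 dirs for brackets.
Dir NW: first cell 'B' (not opp) -> no flip
Dir N: first cell '.' (not opp) -> no flip
Dir NE: first cell '.' (not opp) -> no flip
Dir W: opp run (1,1), next='.' -> no flip
Dir E: first cell '.' (not opp) -> no flip
Dir SW: first cell 'B' (not opp) -> no flip
Dir S: opp run (2,2) capped by B -> flip
Dir SE: first cell 'B' (not opp) -> no flip
All flips: (2,2)

Answer: WB....
.WB...
.BBB..
..BW..
......
......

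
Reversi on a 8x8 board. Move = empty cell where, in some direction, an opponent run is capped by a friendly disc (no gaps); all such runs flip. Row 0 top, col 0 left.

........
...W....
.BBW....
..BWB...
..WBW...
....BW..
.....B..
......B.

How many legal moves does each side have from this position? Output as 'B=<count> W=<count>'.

-- B to move --
(0,2): no bracket -> illegal
(0,3): flips 3 -> legal
(0,4): flips 1 -> legal
(1,2): flips 1 -> legal
(1,4): flips 1 -> legal
(2,4): flips 1 -> legal
(3,1): no bracket -> illegal
(3,5): no bracket -> illegal
(4,1): flips 1 -> legal
(4,5): flips 2 -> legal
(4,6): no bracket -> illegal
(5,1): no bracket -> illegal
(5,2): flips 1 -> legal
(5,3): no bracket -> illegal
(5,6): flips 1 -> legal
(6,4): no bracket -> illegal
(6,6): flips 3 -> legal
B mobility = 10
-- W to move --
(1,0): no bracket -> illegal
(1,1): flips 1 -> legal
(1,2): flips 2 -> legal
(2,0): flips 2 -> legal
(2,4): flips 1 -> legal
(2,5): no bracket -> illegal
(3,0): no bracket -> illegal
(3,1): flips 2 -> legal
(3,5): flips 1 -> legal
(4,1): flips 1 -> legal
(4,5): flips 1 -> legal
(5,2): no bracket -> illegal
(5,3): flips 2 -> legal
(5,6): no bracket -> illegal
(6,3): no bracket -> illegal
(6,4): flips 1 -> legal
(6,6): no bracket -> illegal
(6,7): no bracket -> illegal
(7,4): no bracket -> illegal
(7,5): flips 1 -> legal
(7,7): no bracket -> illegal
W mobility = 11

Answer: B=10 W=11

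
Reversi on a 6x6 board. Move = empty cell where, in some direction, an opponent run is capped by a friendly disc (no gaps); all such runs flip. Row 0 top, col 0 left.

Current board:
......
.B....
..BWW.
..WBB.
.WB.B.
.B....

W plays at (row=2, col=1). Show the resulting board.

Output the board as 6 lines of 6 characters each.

Place W at (2,1); scan 8 dirs for brackets.
Dir NW: first cell '.' (not opp) -> no flip
Dir N: opp run (1,1), next='.' -> no flip
Dir NE: first cell '.' (not opp) -> no flip
Dir W: first cell '.' (not opp) -> no flip
Dir E: opp run (2,2) capped by W -> flip
Dir SW: first cell '.' (not opp) -> no flip
Dir S: first cell '.' (not opp) -> no flip
Dir SE: first cell 'W' (not opp) -> no flip
All flips: (2,2)

Answer: ......
.B....
.WWWW.
..WBB.
.WB.B.
.B....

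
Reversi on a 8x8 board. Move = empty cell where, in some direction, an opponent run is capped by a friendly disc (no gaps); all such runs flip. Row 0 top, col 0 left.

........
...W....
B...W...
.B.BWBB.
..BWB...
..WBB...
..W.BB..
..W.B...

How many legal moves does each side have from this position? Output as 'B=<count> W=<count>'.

Answer: B=6 W=11

Derivation:
-- B to move --
(0,2): flips 2 -> legal
(0,3): no bracket -> illegal
(0,4): no bracket -> illegal
(1,2): no bracket -> illegal
(1,4): flips 2 -> legal
(1,5): flips 1 -> legal
(2,2): no bracket -> illegal
(2,3): no bracket -> illegal
(2,5): no bracket -> illegal
(3,2): flips 1 -> legal
(4,1): no bracket -> illegal
(4,5): no bracket -> illegal
(5,1): flips 1 -> legal
(6,1): no bracket -> illegal
(6,3): no bracket -> illegal
(7,1): flips 1 -> legal
(7,3): no bracket -> illegal
B mobility = 6
-- W to move --
(1,0): no bracket -> illegal
(1,1): no bracket -> illegal
(2,1): no bracket -> illegal
(2,2): no bracket -> illegal
(2,3): flips 1 -> legal
(2,5): no bracket -> illegal
(2,6): flips 3 -> legal
(2,7): no bracket -> illegal
(3,0): no bracket -> illegal
(3,2): flips 2 -> legal
(3,7): flips 2 -> legal
(4,0): no bracket -> illegal
(4,1): flips 1 -> legal
(4,5): flips 1 -> legal
(4,6): flips 1 -> legal
(4,7): no bracket -> illegal
(5,1): flips 2 -> legal
(5,5): flips 2 -> legal
(5,6): no bracket -> illegal
(6,3): flips 1 -> legal
(6,6): no bracket -> illegal
(7,3): no bracket -> illegal
(7,5): no bracket -> illegal
(7,6): flips 2 -> legal
W mobility = 11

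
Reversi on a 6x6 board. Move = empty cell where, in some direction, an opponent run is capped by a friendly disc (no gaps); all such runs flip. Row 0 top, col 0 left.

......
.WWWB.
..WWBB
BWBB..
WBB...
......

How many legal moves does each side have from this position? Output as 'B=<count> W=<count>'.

-- B to move --
(0,0): flips 2 -> legal
(0,1): no bracket -> illegal
(0,2): flips 3 -> legal
(0,3): flips 2 -> legal
(0,4): no bracket -> illegal
(1,0): flips 3 -> legal
(2,0): flips 1 -> legal
(2,1): flips 3 -> legal
(3,4): no bracket -> illegal
(5,0): flips 1 -> legal
(5,1): no bracket -> illegal
B mobility = 7
-- W to move --
(0,3): no bracket -> illegal
(0,4): no bracket -> illegal
(0,5): flips 1 -> legal
(1,5): flips 1 -> legal
(2,0): flips 1 -> legal
(2,1): no bracket -> illegal
(3,4): flips 2 -> legal
(3,5): flips 1 -> legal
(4,3): flips 3 -> legal
(4,4): flips 1 -> legal
(5,0): flips 2 -> legal
(5,1): flips 1 -> legal
(5,2): flips 2 -> legal
(5,3): flips 1 -> legal
W mobility = 11

Answer: B=7 W=11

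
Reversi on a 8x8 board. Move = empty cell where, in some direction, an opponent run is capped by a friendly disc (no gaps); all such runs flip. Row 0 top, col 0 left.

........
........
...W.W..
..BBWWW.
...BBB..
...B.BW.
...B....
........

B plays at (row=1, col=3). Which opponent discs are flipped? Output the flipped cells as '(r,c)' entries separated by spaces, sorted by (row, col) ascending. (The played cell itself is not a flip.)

Dir NW: first cell '.' (not opp) -> no flip
Dir N: first cell '.' (not opp) -> no flip
Dir NE: first cell '.' (not opp) -> no flip
Dir W: first cell '.' (not opp) -> no flip
Dir E: first cell '.' (not opp) -> no flip
Dir SW: first cell '.' (not opp) -> no flip
Dir S: opp run (2,3) capped by B -> flip
Dir SE: first cell '.' (not opp) -> no flip

Answer: (2,3)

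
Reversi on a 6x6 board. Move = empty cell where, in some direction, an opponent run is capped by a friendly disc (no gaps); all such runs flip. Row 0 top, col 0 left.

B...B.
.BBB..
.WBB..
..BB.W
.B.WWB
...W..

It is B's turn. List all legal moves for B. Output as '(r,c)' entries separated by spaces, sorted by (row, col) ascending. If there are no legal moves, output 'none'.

Answer: (1,0) (2,0) (2,5) (3,0) (3,1) (4,2) (5,4) (5,5)

Derivation:
(1,0): flips 1 -> legal
(2,0): flips 1 -> legal
(2,4): no bracket -> illegal
(2,5): flips 1 -> legal
(3,0): flips 1 -> legal
(3,1): flips 1 -> legal
(3,4): no bracket -> illegal
(4,2): flips 2 -> legal
(5,2): no bracket -> illegal
(5,4): flips 1 -> legal
(5,5): flips 1 -> legal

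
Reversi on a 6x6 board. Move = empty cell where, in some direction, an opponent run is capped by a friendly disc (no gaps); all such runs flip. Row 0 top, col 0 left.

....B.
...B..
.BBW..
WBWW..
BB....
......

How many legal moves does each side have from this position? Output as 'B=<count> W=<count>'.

-- B to move --
(1,2): no bracket -> illegal
(1,4): flips 2 -> legal
(2,0): flips 1 -> legal
(2,4): flips 1 -> legal
(3,4): flips 2 -> legal
(4,2): flips 1 -> legal
(4,3): flips 3 -> legal
(4,4): flips 1 -> legal
B mobility = 7
-- W to move --
(0,2): no bracket -> illegal
(0,3): flips 1 -> legal
(0,5): no bracket -> illegal
(1,0): flips 1 -> legal
(1,1): flips 1 -> legal
(1,2): flips 2 -> legal
(1,4): no bracket -> illegal
(1,5): no bracket -> illegal
(2,0): flips 2 -> legal
(2,4): no bracket -> illegal
(4,2): no bracket -> illegal
(5,0): flips 2 -> legal
(5,1): no bracket -> illegal
(5,2): flips 1 -> legal
W mobility = 7

Answer: B=7 W=7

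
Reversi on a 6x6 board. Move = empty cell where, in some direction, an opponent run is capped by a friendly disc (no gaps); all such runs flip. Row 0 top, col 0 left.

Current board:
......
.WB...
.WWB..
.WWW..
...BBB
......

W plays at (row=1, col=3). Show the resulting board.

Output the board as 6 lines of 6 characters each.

Answer: ......
.WWW..
.WWW..
.WWW..
...BBB
......

Derivation:
Place W at (1,3); scan 8 dirs for brackets.
Dir NW: first cell '.' (not opp) -> no flip
Dir N: first cell '.' (not opp) -> no flip
Dir NE: first cell '.' (not opp) -> no flip
Dir W: opp run (1,2) capped by W -> flip
Dir E: first cell '.' (not opp) -> no flip
Dir SW: first cell 'W' (not opp) -> no flip
Dir S: opp run (2,3) capped by W -> flip
Dir SE: first cell '.' (not opp) -> no flip
All flips: (1,2) (2,3)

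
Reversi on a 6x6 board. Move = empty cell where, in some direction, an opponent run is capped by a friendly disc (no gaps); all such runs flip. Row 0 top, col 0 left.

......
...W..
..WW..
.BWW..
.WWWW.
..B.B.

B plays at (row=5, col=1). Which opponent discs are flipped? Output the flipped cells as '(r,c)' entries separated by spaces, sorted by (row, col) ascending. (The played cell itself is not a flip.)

Dir NW: first cell '.' (not opp) -> no flip
Dir N: opp run (4,1) capped by B -> flip
Dir NE: opp run (4,2) (3,3), next='.' -> no flip
Dir W: first cell '.' (not opp) -> no flip
Dir E: first cell 'B' (not opp) -> no flip
Dir SW: edge -> no flip
Dir S: edge -> no flip
Dir SE: edge -> no flip

Answer: (4,1)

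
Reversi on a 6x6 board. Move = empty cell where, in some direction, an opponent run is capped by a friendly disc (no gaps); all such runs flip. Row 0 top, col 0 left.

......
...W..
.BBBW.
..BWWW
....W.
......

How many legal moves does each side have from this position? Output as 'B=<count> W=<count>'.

Answer: B=6 W=4

Derivation:
-- B to move --
(0,2): no bracket -> illegal
(0,3): flips 1 -> legal
(0,4): flips 1 -> legal
(1,2): no bracket -> illegal
(1,4): no bracket -> illegal
(1,5): no bracket -> illegal
(2,5): flips 1 -> legal
(4,2): no bracket -> illegal
(4,3): flips 1 -> legal
(4,5): flips 1 -> legal
(5,3): no bracket -> illegal
(5,4): no bracket -> illegal
(5,5): flips 2 -> legal
B mobility = 6
-- W to move --
(1,0): no bracket -> illegal
(1,1): flips 1 -> legal
(1,2): flips 1 -> legal
(1,4): no bracket -> illegal
(2,0): flips 3 -> legal
(3,0): no bracket -> illegal
(3,1): flips 2 -> legal
(4,1): no bracket -> illegal
(4,2): no bracket -> illegal
(4,3): no bracket -> illegal
W mobility = 4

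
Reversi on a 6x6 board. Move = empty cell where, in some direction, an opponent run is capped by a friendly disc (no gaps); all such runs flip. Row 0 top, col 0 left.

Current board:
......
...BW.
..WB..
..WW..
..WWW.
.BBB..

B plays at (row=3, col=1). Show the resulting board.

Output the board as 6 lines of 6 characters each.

Answer: ......
...BW.
..BB..
.BWW..
..BWW.
.BBB..

Derivation:
Place B at (3,1); scan 8 dirs for brackets.
Dir NW: first cell '.' (not opp) -> no flip
Dir N: first cell '.' (not opp) -> no flip
Dir NE: opp run (2,2) capped by B -> flip
Dir W: first cell '.' (not opp) -> no flip
Dir E: opp run (3,2) (3,3), next='.' -> no flip
Dir SW: first cell '.' (not opp) -> no flip
Dir S: first cell '.' (not opp) -> no flip
Dir SE: opp run (4,2) capped by B -> flip
All flips: (2,2) (4,2)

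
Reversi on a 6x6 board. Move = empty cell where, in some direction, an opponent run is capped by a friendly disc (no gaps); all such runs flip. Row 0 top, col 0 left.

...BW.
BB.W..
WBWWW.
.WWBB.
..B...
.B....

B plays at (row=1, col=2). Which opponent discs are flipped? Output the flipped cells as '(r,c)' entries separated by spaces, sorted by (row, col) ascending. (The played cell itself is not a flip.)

Dir NW: first cell '.' (not opp) -> no flip
Dir N: first cell '.' (not opp) -> no flip
Dir NE: first cell 'B' (not opp) -> no flip
Dir W: first cell 'B' (not opp) -> no flip
Dir E: opp run (1,3), next='.' -> no flip
Dir SW: first cell 'B' (not opp) -> no flip
Dir S: opp run (2,2) (3,2) capped by B -> flip
Dir SE: opp run (2,3) capped by B -> flip

Answer: (2,2) (2,3) (3,2)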